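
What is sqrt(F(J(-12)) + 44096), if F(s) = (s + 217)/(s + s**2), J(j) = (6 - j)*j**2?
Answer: sqrt(1536983574927410)/186696 ≈ 209.99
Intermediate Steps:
J(j) = j**2*(6 - j)
F(s) = (217 + s)/(s + s**2)
sqrt(F(J(-12)) + 44096) = sqrt((217 + (-12)**2*(6 - 1*(-12)))/((((-12)**2*(6 - 1*(-12))))*(1 + (-12)**2*(6 - 1*(-12)))) + 44096) = sqrt((217 + 144*(6 + 12))/(((144*(6 + 12)))*(1 + 144*(6 + 12))) + 44096) = sqrt((217 + 144*18)/(((144*18))*(1 + 144*18)) + 44096) = sqrt((217 + 2592)/(2592*(1 + 2592)) + 44096) = sqrt((1/2592)*2809/2593 + 44096) = sqrt((1/2592)*(1/2593)*2809 + 44096) = sqrt(2809/6721056 + 44096) = sqrt(296371688185/6721056) = sqrt(1536983574927410)/186696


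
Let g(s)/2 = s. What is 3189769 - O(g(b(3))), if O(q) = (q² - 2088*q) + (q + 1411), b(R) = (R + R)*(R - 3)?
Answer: 3188358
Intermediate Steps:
b(R) = 2*R*(-3 + R) (b(R) = (2*R)*(-3 + R) = 2*R*(-3 + R))
g(s) = 2*s
O(q) = 1411 + q² - 2087*q (O(q) = (q² - 2088*q) + (1411 + q) = 1411 + q² - 2087*q)
3189769 - O(g(b(3))) = 3189769 - (1411 + (2*(2*3*(-3 + 3)))² - 4174*2*3*(-3 + 3)) = 3189769 - (1411 + (2*(2*3*0))² - 4174*2*3*0) = 3189769 - (1411 + (2*0)² - 4174*0) = 3189769 - (1411 + 0² - 2087*0) = 3189769 - (1411 + 0 + 0) = 3189769 - 1*1411 = 3189769 - 1411 = 3188358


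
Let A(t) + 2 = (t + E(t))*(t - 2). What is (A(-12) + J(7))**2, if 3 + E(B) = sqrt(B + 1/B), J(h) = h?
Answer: 131570/3 - 3010*I*sqrt(435)/3 ≈ 43857.0 - 20926.0*I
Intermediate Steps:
E(B) = -3 + sqrt(B + 1/B)
A(t) = -2 + (-2 + t)*(-3 + t + sqrt(t + 1/t)) (A(t) = -2 + (t + (-3 + sqrt(t + 1/t)))*(t - 2) = -2 + (-3 + t + sqrt(t + 1/t))*(-2 + t) = -2 + (-2 + t)*(-3 + t + sqrt(t + 1/t)))
(A(-12) + J(7))**2 = ((4 + (-12)**2 - 5*(-12) - 2*sqrt(-12 + 1/(-12)) - 12*sqrt(-12 + 1/(-12))) + 7)**2 = ((4 + 144 + 60 - 2*sqrt(-12 - 1/12) - 12*sqrt(-12 - 1/12)) + 7)**2 = ((4 + 144 + 60 - I*sqrt(435)/3 - 2*I*sqrt(435)) + 7)**2 = ((208 - 7*I*sqrt(435)/3) + 7)**2 = (215 - 7*I*sqrt(435)/3)**2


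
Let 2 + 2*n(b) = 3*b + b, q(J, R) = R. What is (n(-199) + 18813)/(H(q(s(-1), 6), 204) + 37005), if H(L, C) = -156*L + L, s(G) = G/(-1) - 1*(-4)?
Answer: 6138/12025 ≈ 0.51044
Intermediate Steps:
s(G) = 4 - G (s(G) = G*(-1) + 4 = -G + 4 = 4 - G)
H(L, C) = -155*L
n(b) = -1 + 2*b (n(b) = -1 + (3*b + b)/2 = -1 + (4*b)/2 = -1 + 2*b)
(n(-199) + 18813)/(H(q(s(-1), 6), 204) + 37005) = ((-1 + 2*(-199)) + 18813)/(-155*6 + 37005) = ((-1 - 398) + 18813)/(-930 + 37005) = (-399 + 18813)/36075 = 18414*(1/36075) = 6138/12025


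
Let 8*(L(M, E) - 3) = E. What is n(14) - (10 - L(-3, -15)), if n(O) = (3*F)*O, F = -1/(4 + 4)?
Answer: -113/8 ≈ -14.125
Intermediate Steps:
L(M, E) = 3 + E/8
F = -1/8 ≈ -0.12500
n(O) = -3*O/8 (n(O) = (3*(-1/8))*O = -3*O/8)
n(14) - (10 - L(-3, -15)) = -3/8*14 - (10 - (3 + (1/8)*(-15))) = -21/4 - (10 - (3 - 15/8)) = -21/4 - (10 - 1*9/8) = -21/4 - (10 - 9/8) = -21/4 - 1*71/8 = -21/4 - 71/8 = -113/8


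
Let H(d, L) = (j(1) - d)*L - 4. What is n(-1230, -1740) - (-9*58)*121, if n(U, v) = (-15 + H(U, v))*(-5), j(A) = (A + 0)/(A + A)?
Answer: 10768607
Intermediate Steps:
j(A) = ½ (j(A) = A/((2*A)) = A*(1/(2*A)) = ½)
H(d, L) = -4 + L*(½ - d) (H(d, L) = (½ - d)*L - 4 = L*(½ - d) - 4 = -4 + L*(½ - d))
n(U, v) = 95 - 5*v/2 + 5*U*v (n(U, v) = (-15 + (-4 + v/2 - v*U))*(-5) = (-15 + (-4 + v/2 - U*v))*(-5) = (-19 + v/2 - U*v)*(-5) = 95 - 5*v/2 + 5*U*v)
n(-1230, -1740) - (-9*58)*121 = (95 - 5/2*(-1740) + 5*(-1230)*(-1740)) - (-9*58)*121 = (95 + 4350 + 10701000) - (-522)*121 = 10705445 - 1*(-63162) = 10705445 + 63162 = 10768607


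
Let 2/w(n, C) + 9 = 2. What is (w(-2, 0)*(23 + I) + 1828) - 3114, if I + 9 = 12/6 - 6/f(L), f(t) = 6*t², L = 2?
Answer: -2581/2 ≈ -1290.5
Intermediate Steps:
w(n, C) = -2/7 (w(n, C) = 2/(-9 + 2) = 2/(-7) = 2*(-⅐) = -2/7)
I = -29/4 (I = -9 + (12/6 - 6/(6*2²)) = -9 + (12*(⅙) - 6/(6*4)) = -9 + (2 - 6/24) = -9 + (2 - 6*1/24) = -9 + (2 - ¼) = -9 + 7/4 = -29/4 ≈ -7.2500)
(w(-2, 0)*(23 + I) + 1828) - 3114 = (-2*(23 - 29/4)/7 + 1828) - 3114 = (-2/7*63/4 + 1828) - 3114 = (-9/2 + 1828) - 3114 = 3647/2 - 3114 = -2581/2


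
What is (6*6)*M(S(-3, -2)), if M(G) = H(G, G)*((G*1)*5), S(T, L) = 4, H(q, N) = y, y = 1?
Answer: 720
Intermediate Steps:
H(q, N) = 1
M(G) = 5*G (M(G) = 1*((G*1)*5) = 1*(G*5) = 1*(5*G) = 5*G)
(6*6)*M(S(-3, -2)) = (6*6)*(5*4) = 36*20 = 720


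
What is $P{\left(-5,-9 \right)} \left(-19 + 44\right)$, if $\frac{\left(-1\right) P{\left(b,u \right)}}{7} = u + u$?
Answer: $3150$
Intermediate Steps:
$P{\left(b,u \right)} = - 14 u$ ($P{\left(b,u \right)} = - 7 \left(u + u\right) = - 7 \cdot 2 u = - 14 u$)
$P{\left(-5,-9 \right)} \left(-19 + 44\right) = \left(-14\right) \left(-9\right) \left(-19 + 44\right) = 126 \cdot 25 = 3150$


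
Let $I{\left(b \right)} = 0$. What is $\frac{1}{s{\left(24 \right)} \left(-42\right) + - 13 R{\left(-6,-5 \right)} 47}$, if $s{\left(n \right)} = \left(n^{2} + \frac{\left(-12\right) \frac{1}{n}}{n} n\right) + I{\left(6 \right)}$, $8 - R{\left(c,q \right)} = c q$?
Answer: $- \frac{1}{10729} \approx -9.3205 \cdot 10^{-5}$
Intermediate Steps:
$R{\left(c,q \right)} = 8 - c q$
$s{\left(n \right)} = n^{2} - \frac{12}{n}$ ($s{\left(n \right)} = \left(n^{2} + \frac{\left(-12\right) \frac{1}{n}}{n} n\right) + 0 = \left(n^{2} + - \frac{12}{n^{2}} n\right) + 0 = \left(n^{2} - \frac{12}{n}\right) + 0 = n^{2} - \frac{12}{n}$)
$\frac{1}{s{\left(24 \right)} \left(-42\right) + - 13 R{\left(-6,-5 \right)} 47} = \frac{1}{\frac{-12 + 24^{3}}{24} \left(-42\right) + - 13 \left(8 - \left(-6\right) \left(-5\right)\right) 47} = \frac{1}{\frac{-12 + 13824}{24} \left(-42\right) + - 13 \left(8 - 30\right) 47} = \frac{1}{\frac{1}{24} \cdot 13812 \left(-42\right) + \left(-13\right) \left(-22\right) 47} = \frac{1}{\frac{1151}{2} \left(-42\right) + 286 \cdot 47} = \frac{1}{-24171 + 13442} = \frac{1}{-10729} = - \frac{1}{10729}$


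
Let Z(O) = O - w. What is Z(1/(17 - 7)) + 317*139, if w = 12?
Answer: 440511/10 ≈ 44051.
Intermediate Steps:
Z(O) = -12 + O (Z(O) = O - 1*12 = O - 12 = -12 + O)
Z(1/(17 - 7)) + 317*139 = (-12 + 1/(17 - 7)) + 317*139 = (-12 + 1/10) + 44063 = -119/10 + 44063 = 440511/10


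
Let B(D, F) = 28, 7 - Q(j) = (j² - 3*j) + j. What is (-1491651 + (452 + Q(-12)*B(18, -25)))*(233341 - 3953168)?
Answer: 5563771282689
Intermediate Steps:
Q(j) = 7 - j² + 2*j (Q(j) = 7 - ((j² - 3*j) + j) = 7 - (j² - 2*j) = 7 + (-j² + 2*j) = 7 - j² + 2*j)
(-1491651 + (452 + Q(-12)*B(18, -25)))*(233341 - 3953168) = (-1491651 + (452 + (7 - 1*(-12)² + 2*(-12))*28))*(233341 - 3953168) = (-1491651 + (452 + (7 - 1*144 - 24)*28))*(-3719827) = (-1491651 + (452 + (7 - 144 - 24)*28))*(-3719827) = (-1491651 + (452 - 161*28))*(-3719827) = (-1491651 + (452 - 4508))*(-3719827) = (-1491651 - 4056)*(-3719827) = -1495707*(-3719827) = 5563771282689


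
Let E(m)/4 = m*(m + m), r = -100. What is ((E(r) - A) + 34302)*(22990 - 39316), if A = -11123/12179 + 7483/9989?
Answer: -32431710081059136/17379433 ≈ -1.8661e+9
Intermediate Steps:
A = -2853170/17379433 (A = -11123*1/12179 + 7483*(1/9989) = -11123/12179 + 1069/1427 = -2853170/17379433 ≈ -0.16417)
E(m) = 8*m**2 (E(m) = 4*(m*(m + m)) = 4*(m*(2*m)) = 4*(2*m**2) = 8*m**2)
((E(r) - A) + 34302)*(22990 - 39316) = ((8*(-100)**2 - 1*(-2853170/17379433)) + 34302)*(22990 - 39316) = ((8*10000 + 2853170/17379433) + 34302)*(-16326) = ((80000 + 2853170/17379433) + 34302)*(-16326) = (1390357493170/17379433 + 34302)*(-16326) = (1986506803936/17379433)*(-16326) = -32431710081059136/17379433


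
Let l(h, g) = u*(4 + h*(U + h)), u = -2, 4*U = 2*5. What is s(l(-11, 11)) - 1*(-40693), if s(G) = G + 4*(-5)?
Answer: 40478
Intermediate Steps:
U = 5/2 (U = (2*5)/4 = (1/4)*10 = 5/2 ≈ 2.5000)
l(h, g) = -8 - 2*h*(5/2 + h) (l(h, g) = -2*(4 + h*(5/2 + h)) = -8 - 2*h*(5/2 + h))
s(G) = -20 + G (s(G) = G - 20 = -20 + G)
s(l(-11, 11)) - 1*(-40693) = (-20 + (-8 - 5*(-11) - 2*(-11)**2)) - 1*(-40693) = (-20 + (-8 + 55 - 2*121)) + 40693 = (-20 + (-8 + 55 - 242)) + 40693 = (-20 - 195) + 40693 = -215 + 40693 = 40478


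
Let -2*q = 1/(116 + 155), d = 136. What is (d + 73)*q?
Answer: -209/542 ≈ -0.38561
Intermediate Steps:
q = -1/542 (q = -1/(2*(116 + 155)) = -½/271 = -½*1/271 = -1/542 ≈ -0.0018450)
(d + 73)*q = (136 + 73)*(-1/542) = 209*(-1/542) = -209/542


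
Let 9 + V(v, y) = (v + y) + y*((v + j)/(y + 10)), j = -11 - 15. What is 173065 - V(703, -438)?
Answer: 36832863/214 ≈ 1.7212e+5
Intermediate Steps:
j = -26
V(v, y) = -9 + v + y + y*(-26 + v)/(10 + y) (V(v, y) = -9 + ((v + y) + y*((v - 26)/(y + 10))) = -9 + ((v + y) + y*((-26 + v)/(10 + y))) = -9 + ((v + y) + y*(-26 + v)/(10 + y)) = -9 + (v + y + y*(-26 + v)/(10 + y)) = -9 + v + y + y*(-26 + v)/(10 + y))
173065 - V(703, -438) = 173065 - (-90 + (-438)**2 - 25*(-438) + 10*703 + 2*703*(-438))/(10 - 438) = 173065 - (-90 + 191844 + 10950 + 7030 - 615828)/(-428) = 173065 - (-1)*(-406094)/428 = 173065 - 1*203047/214 = 173065 - 203047/214 = 36832863/214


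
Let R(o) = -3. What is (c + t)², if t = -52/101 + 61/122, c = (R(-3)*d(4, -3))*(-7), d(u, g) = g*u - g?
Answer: 1457788761/40804 ≈ 35727.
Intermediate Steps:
d(u, g) = -g + g*u
c = -189 (c = -(-9)*(-1 + 4)*(-7) = -(-9)*3*(-7) = -3*(-9)*(-7) = 27*(-7) = -189)
t = -3/202 (t = -52*1/101 + 61*(1/122) = -52/101 + ½ = -3/202 ≈ -0.014851)
(c + t)² = (-189 - 3/202)² = (-38181/202)² = 1457788761/40804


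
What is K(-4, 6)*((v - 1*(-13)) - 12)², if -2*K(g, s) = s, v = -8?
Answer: -147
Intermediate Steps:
K(g, s) = -s/2
K(-4, 6)*((v - 1*(-13)) - 12)² = (-½*6)*((-8 - 1*(-13)) - 12)² = -3*((-8 + 13) - 12)² = -3*(5 - 12)² = -3*(-7)² = -3*49 = -147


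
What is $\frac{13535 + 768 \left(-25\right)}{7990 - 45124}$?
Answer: $\frac{5665}{37134} \approx 0.15256$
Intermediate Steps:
$\frac{13535 + 768 \left(-25\right)}{7990 - 45124} = \frac{13535 - 19200}{-37134} = \left(-5665\right) \left(- \frac{1}{37134}\right) = \frac{5665}{37134}$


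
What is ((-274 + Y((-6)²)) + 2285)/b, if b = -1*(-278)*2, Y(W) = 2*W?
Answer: 2083/556 ≈ 3.7464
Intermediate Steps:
b = 556 (b = 278*2 = 556)
((-274 + Y((-6)²)) + 2285)/b = ((-274 + 2*(-6)²) + 2285)/556 = ((-274 + 2*36) + 2285)*(1/556) = ((-274 + 72) + 2285)*(1/556) = (-202 + 2285)*(1/556) = 2083*(1/556) = 2083/556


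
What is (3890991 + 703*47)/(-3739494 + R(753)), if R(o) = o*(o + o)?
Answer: -981008/651369 ≈ -1.5061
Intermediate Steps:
R(o) = 2*o**2 (R(o) = o*(2*o) = 2*o**2)
(3890991 + 703*47)/(-3739494 + R(753)) = (3890991 + 703*47)/(-3739494 + 2*753**2) = (3890991 + 33041)/(-3739494 + 2*567009) = 3924032/(-3739494 + 1134018) = 3924032/(-2605476) = 3924032*(-1/2605476) = -981008/651369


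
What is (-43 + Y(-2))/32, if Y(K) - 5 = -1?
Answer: -39/32 ≈ -1.2188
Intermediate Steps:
Y(K) = 4 (Y(K) = 5 - 1 = 4)
(-43 + Y(-2))/32 = (-43 + 4)/32 = (1/32)*(-39) = -39/32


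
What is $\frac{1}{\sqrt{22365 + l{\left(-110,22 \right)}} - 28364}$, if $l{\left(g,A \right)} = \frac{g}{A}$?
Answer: $- \frac{7091}{201123534} - \frac{\sqrt{5590}}{402247068} \approx -3.5443 \cdot 10^{-5}$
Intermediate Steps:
$\frac{1}{\sqrt{22365 + l{\left(-110,22 \right)}} - 28364} = \frac{1}{\sqrt{22365 - \frac{110}{22}} - 28364} = \frac{1}{\sqrt{22365 - 5} - 28364} = \frac{1}{\sqrt{22360} - 28364} = \frac{1}{2 \sqrt{5590} - 28364} = \frac{1}{-28364 + 2 \sqrt{5590}}$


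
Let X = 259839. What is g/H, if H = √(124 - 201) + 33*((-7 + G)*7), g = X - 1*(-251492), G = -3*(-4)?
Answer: 7669965/17326 - 511331*I*√77/1334102 ≈ 442.69 - 3.3632*I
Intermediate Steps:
G = 12
g = 511331 (g = 259839 - 1*(-251492) = 259839 + 251492 = 511331)
H = 1155 + I*√77 (H = √(124 - 201) + 33*((-7 + 12)*7) = √(-77) + 33*(5*7) = I*√77 + 33*35 = I*√77 + 1155 = 1155 + I*√77 ≈ 1155.0 + 8.775*I)
g/H = 511331/(1155 + I*√77)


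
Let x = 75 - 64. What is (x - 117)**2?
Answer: 11236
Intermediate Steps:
x = 11
(x - 117)**2 = (11 - 117)**2 = (-106)**2 = 11236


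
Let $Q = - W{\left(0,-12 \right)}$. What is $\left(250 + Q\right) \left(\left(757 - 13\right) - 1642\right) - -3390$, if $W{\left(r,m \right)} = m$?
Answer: $-231886$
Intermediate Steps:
$Q = 12$ ($Q = \left(-1\right) \left(-12\right) = 12$)
$\left(250 + Q\right) \left(\left(757 - 13\right) - 1642\right) - -3390 = \left(250 + 12\right) \left(\left(757 - 13\right) - 1642\right) - -3390 = 262 \left(\left(757 - 13\right) - 1642\right) + 3390 = 262 \left(744 - 1642\right) + 3390 = 262 \left(-898\right) + 3390 = -235276 + 3390 = -231886$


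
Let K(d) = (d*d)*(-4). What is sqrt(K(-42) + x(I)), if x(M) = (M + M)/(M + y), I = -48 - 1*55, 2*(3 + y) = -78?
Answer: I*sqrt(148322530)/145 ≈ 83.992*I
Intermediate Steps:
y = -42 (y = -3 + (1/2)*(-78) = -3 - 39 = -42)
K(d) = -4*d**2 (K(d) = d**2*(-4) = -4*d**2)
I = -103 (I = -48 - 55 = -103)
x(M) = 2*M/(-42 + M) (x(M) = (M + M)/(M - 42) = (2*M)/(-42 + M) = 2*M/(-42 + M))
sqrt(K(-42) + x(I)) = sqrt(-4*(-42)**2 + 2*(-103)/(-42 - 103)) = sqrt(-4*1764 + 2*(-103)/(-145)) = sqrt(-7056 + 2*(-103)*(-1/145)) = sqrt(-7056 + 206/145) = sqrt(-1022914/145) = I*sqrt(148322530)/145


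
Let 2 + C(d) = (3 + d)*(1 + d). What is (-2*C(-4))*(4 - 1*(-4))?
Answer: -16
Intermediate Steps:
C(d) = -2 + (1 + d)*(3 + d) (C(d) = -2 + (3 + d)*(1 + d) = -2 + (1 + d)*(3 + d))
(-2*C(-4))*(4 - 1*(-4)) = (-2*(1 + (-4)² + 4*(-4)))*(4 - 1*(-4)) = (-2*(1 + 16 - 16))*(4 + 4) = -2*1*8 = -2*8 = -16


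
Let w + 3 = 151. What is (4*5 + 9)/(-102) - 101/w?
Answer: -7297/7548 ≈ -0.96675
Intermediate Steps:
w = 148 (w = -3 + 151 = 148)
(4*5 + 9)/(-102) - 101/w = (4*5 + 9)/(-102) - 101/148 = (20 + 9)*(-1/102) - 101*1/148 = 29*(-1/102) - 101/148 = -29/102 - 101/148 = -7297/7548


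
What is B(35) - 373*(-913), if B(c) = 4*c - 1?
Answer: 340688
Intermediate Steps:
B(c) = -1 + 4*c
B(35) - 373*(-913) = (-1 + 4*35) - 373*(-913) = (-1 + 140) + 340549 = 139 + 340549 = 340688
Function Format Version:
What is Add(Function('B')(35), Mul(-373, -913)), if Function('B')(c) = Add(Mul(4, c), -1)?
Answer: 340688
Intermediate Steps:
Function('B')(c) = Add(-1, Mul(4, c))
Add(Function('B')(35), Mul(-373, -913)) = Add(Add(-1, Mul(4, 35)), Mul(-373, -913)) = Add(Add(-1, 140), 340549) = Add(139, 340549) = 340688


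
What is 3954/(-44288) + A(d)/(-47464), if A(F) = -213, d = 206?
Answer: -11139957/131380352 ≈ -0.084792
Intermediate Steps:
3954/(-44288) + A(d)/(-47464) = 3954/(-44288) - 213/(-47464) = 3954*(-1/44288) - 213*(-1/47464) = -1977/22144 + 213/47464 = -11139957/131380352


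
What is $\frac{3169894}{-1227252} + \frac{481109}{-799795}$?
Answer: $- \frac{120219513623}{37751923590} \approx -3.1845$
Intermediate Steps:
$\frac{3169894}{-1227252} + \frac{481109}{-799795} = 3169894 \left(- \frac{1}{1227252}\right) + 481109 \left(- \frac{1}{799795}\right) = - \frac{121919}{47202} - \frac{481109}{799795} = - \frac{120219513623}{37751923590}$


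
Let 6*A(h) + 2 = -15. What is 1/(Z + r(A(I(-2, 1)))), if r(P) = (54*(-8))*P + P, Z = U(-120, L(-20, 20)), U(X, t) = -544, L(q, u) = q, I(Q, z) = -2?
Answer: 6/4063 ≈ 0.0014767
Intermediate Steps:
A(h) = -17/6 (A(h) = -⅓ + (⅙)*(-15) = -⅓ - 5/2 = -17/6)
Z = -544
r(P) = -431*P (r(P) = -432*P + P = -431*P)
1/(Z + r(A(I(-2, 1)))) = 1/(-544 - 431*(-17/6)) = 1/(-544 + 7327/6) = 1/(4063/6) = 6/4063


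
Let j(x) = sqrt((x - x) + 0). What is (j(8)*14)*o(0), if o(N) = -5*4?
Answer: 0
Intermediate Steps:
o(N) = -20
j(x) = 0 (j(x) = sqrt(0 + 0) = sqrt(0) = 0)
(j(8)*14)*o(0) = (0*14)*(-20) = 0*(-20) = 0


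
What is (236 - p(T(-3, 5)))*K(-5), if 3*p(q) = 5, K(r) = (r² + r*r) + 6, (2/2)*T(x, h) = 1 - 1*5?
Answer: 39368/3 ≈ 13123.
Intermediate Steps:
T(x, h) = -4 (T(x, h) = 1 - 1*5 = 1 - 5 = -4)
K(r) = 6 + 2*r² (K(r) = (r² + r²) + 6 = 2*r² + 6 = 6 + 2*r²)
p(q) = 5/3 (p(q) = (⅓)*5 = 5/3)
(236 - p(T(-3, 5)))*K(-5) = (236 - 1*5/3)*(6 + 2*(-5)²) = (236 - 5/3)*(6 + 2*25) = 703*(6 + 50)/3 = (703/3)*56 = 39368/3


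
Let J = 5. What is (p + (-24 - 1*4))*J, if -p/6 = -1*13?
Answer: 250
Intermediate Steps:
p = 78 (p = -(-6)*13 = -6*(-13) = 78)
(p + (-24 - 1*4))*J = (78 + (-24 - 1*4))*5 = (78 + (-24 - 4))*5 = (78 - 28)*5 = 50*5 = 250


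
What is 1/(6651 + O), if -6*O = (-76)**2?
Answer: 3/17065 ≈ 0.00017580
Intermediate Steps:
O = -2888/3 (O = -1/6*(-76)**2 = -1/6*5776 = -2888/3 ≈ -962.67)
1/(6651 + O) = 1/(6651 - 2888/3) = 1/(17065/3) = 3/17065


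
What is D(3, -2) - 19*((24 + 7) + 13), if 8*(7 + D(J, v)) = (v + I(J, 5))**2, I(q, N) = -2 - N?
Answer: -6663/8 ≈ -832.88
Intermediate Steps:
D(J, v) = -7 + (-7 + v)**2/8 (D(J, v) = -7 + (v + (-2 - 1*5))**2/8 = -7 + (v + (-2 - 5))**2/8 = -7 + (v - 7)**2/8 = -7 + (-7 + v)**2/8)
D(3, -2) - 19*((24 + 7) + 13) = (-7 + (-7 - 2)**2/8) - 19*((24 + 7) + 13) = (-7 + (1/8)*(-9)**2) - 19*(31 + 13) = (-7 + (1/8)*81) - 19*44 = (-7 + 81/8) - 836 = 25/8 - 836 = -6663/8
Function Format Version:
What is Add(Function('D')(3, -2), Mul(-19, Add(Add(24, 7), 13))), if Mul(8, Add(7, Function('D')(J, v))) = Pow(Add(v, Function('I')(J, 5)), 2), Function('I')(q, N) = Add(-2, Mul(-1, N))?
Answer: Rational(-6663, 8) ≈ -832.88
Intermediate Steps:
Function('D')(J, v) = Add(-7, Mul(Rational(1, 8), Pow(Add(-7, v), 2))) (Function('D')(J, v) = Add(-7, Mul(Rational(1, 8), Pow(Add(v, Add(-2, Mul(-1, 5))), 2))) = Add(-7, Mul(Rational(1, 8), Pow(Add(v, Add(-2, -5)), 2))) = Add(-7, Mul(Rational(1, 8), Pow(Add(v, -7), 2))) = Add(-7, Mul(Rational(1, 8), Pow(Add(-7, v), 2))))
Add(Function('D')(3, -2), Mul(-19, Add(Add(24, 7), 13))) = Add(Add(-7, Mul(Rational(1, 8), Pow(Add(-7, -2), 2))), Mul(-19, Add(Add(24, 7), 13))) = Add(Add(-7, Mul(Rational(1, 8), Pow(-9, 2))), Mul(-19, Add(31, 13))) = Add(Add(-7, Mul(Rational(1, 8), 81)), Mul(-19, 44)) = Add(Add(-7, Rational(81, 8)), -836) = Add(Rational(25, 8), -836) = Rational(-6663, 8)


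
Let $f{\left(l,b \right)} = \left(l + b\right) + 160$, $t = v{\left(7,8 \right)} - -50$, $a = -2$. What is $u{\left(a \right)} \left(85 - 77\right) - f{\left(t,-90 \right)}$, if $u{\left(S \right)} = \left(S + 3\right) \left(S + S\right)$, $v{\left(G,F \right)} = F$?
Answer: $-160$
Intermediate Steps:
$u{\left(S \right)} = 2 S \left(3 + S\right)$ ($u{\left(S \right)} = \left(3 + S\right) 2 S = 2 S \left(3 + S\right)$)
$t = 58$ ($t = 8 - -50 = 8 + 50 = 58$)
$f{\left(l,b \right)} = 160 + b + l$ ($f{\left(l,b \right)} = \left(b + l\right) + 160 = 160 + b + l$)
$u{\left(a \right)} \left(85 - 77\right) - f{\left(t,-90 \right)} = 2 \left(-2\right) \left(3 - 2\right) \left(85 - 77\right) - \left(160 - 90 + 58\right) = 2 \left(-2\right) 1 \cdot 8 - 128 = \left(-4\right) 8 - 128 = -32 - 128 = -160$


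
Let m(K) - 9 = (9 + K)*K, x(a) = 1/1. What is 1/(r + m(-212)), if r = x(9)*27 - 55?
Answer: 1/43017 ≈ 2.3247e-5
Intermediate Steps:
x(a) = 1
m(K) = 9 + K*(9 + K) (m(K) = 9 + (9 + K)*K = 9 + K*(9 + K))
r = -28 (r = 1*27 - 55 = 27 - 55 = -28)
1/(r + m(-212)) = 1/(-28 + (9 + (-212)² + 9*(-212))) = 1/(-28 + (9 + 44944 - 1908)) = 1/(-28 + 43045) = 1/43017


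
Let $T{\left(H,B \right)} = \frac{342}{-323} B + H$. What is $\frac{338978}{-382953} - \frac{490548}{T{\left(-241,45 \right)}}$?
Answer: $\frac{3191902715102}{1879150371} \approx 1698.6$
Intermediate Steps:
$T{\left(H,B \right)} = H - \frac{18 B}{17}$ ($T{\left(H,B \right)} = 342 \left(- \frac{1}{323}\right) B + H = - \frac{18 B}{17} + H = H - \frac{18 B}{17}$)
$\frac{338978}{-382953} - \frac{490548}{T{\left(-241,45 \right)}} = \frac{338978}{-382953} - \frac{490548}{-241 - \frac{810}{17}} = 338978 \left(- \frac{1}{382953}\right) - \frac{490548}{-241 - \frac{810}{17}} = - \frac{338978}{382953} - \frac{490548}{- \frac{4907}{17}} = - \frac{338978}{382953} - - \frac{8339316}{4907} = - \frac{338978}{382953} + \frac{8339316}{4907} = \frac{3191902715102}{1879150371}$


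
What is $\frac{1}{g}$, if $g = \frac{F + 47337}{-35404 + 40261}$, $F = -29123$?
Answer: $\frac{4857}{18214} \approx 0.26666$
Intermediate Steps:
$g = \frac{18214}{4857}$ ($g = \frac{-29123 + 47337}{-35404 + 40261} = \frac{18214}{4857} \approx 3.7501$)
$\frac{1}{g} = \frac{1}{\frac{18214}{4857}} = \frac{4857}{18214}$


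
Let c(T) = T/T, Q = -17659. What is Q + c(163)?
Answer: -17658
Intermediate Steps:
c(T) = 1
Q + c(163) = -17659 + 1 = -17658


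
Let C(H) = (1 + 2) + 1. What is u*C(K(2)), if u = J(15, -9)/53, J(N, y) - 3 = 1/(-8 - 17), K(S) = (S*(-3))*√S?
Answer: 296/1325 ≈ 0.22340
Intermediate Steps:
K(S) = -3*S^(3/2) (K(S) = (-3*S)*√S = -3*S^(3/2))
C(H) = 4 (C(H) = 3 + 1 = 4)
J(N, y) = 74/25 (J(N, y) = 3 + 1/(-8 - 17) = 3 + 1/(-25) = 3 - 1/25 = 74/25)
u = 74/1325 (u = (74/25)/53 = (74/25)*(1/53) = 74/1325 ≈ 0.055849)
u*C(K(2)) = (74/1325)*4 = 296/1325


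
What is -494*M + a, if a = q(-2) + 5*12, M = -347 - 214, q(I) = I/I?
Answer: 277195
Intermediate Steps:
q(I) = 1
M = -561
a = 61 (a = 1 + 5*12 = 1 + 60 = 61)
-494*M + a = -494*(-561) + 61 = 277134 + 61 = 277195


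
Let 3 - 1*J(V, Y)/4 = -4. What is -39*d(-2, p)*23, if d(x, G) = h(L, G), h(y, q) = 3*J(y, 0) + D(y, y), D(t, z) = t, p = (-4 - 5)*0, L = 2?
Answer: -77142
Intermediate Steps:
p = 0 (p = -9*0 = 0)
J(V, Y) = 28 (J(V, Y) = 12 - 4*(-4) = 12 + 16 = 28)
h(y, q) = 84 + y (h(y, q) = 3*28 + y = 84 + y)
d(x, G) = 86 (d(x, G) = 84 + 2 = 86)
-39*d(-2, p)*23 = -39*86*23 = -3354*23 = -77142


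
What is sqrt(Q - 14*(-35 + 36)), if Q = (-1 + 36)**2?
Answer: sqrt(1211) ≈ 34.799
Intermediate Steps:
Q = 1225 (Q = 35**2 = 1225)
sqrt(Q - 14*(-35 + 36)) = sqrt(1225 - 14*(-35 + 36)) = sqrt(1225 - 14*1) = sqrt(1225 - 14) = sqrt(1211)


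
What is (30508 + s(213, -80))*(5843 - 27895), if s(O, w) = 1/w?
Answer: -13455242807/20 ≈ -6.7276e+8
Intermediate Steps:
(30508 + s(213, -80))*(5843 - 27895) = (30508 + 1/(-80))*(5843 - 27895) = (30508 - 1/80)*(-22052) = (2440639/80)*(-22052) = -13455242807/20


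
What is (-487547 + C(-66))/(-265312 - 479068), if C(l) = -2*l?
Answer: 97483/148876 ≈ 0.65479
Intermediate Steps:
(-487547 + C(-66))/(-265312 - 479068) = (-487547 - 2*(-66))/(-265312 - 479068) = (-487547 + 132)/(-744380) = -487415*(-1/744380) = 97483/148876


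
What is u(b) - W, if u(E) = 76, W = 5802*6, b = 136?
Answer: -34736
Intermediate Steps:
W = 34812
u(b) - W = 76 - 1*34812 = 76 - 34812 = -34736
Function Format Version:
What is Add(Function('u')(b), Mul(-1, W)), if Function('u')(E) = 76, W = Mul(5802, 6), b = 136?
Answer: -34736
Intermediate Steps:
W = 34812
Add(Function('u')(b), Mul(-1, W)) = Add(76, Mul(-1, 34812)) = Add(76, -34812) = -34736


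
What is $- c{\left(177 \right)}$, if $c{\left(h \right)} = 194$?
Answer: $-194$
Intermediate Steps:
$- c{\left(177 \right)} = \left(-1\right) 194 = -194$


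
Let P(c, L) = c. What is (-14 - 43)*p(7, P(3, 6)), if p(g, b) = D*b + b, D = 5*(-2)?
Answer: 1539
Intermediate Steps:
D = -10
p(g, b) = -9*b (p(g, b) = -10*b + b = -9*b)
(-14 - 43)*p(7, P(3, 6)) = (-14 - 43)*(-9*3) = -57*(-27) = 1539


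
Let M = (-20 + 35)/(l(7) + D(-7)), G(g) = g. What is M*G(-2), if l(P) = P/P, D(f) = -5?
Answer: 15/2 ≈ 7.5000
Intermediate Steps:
l(P) = 1
M = -15/4 (M = (-20 + 35)/(1 - 5) = 15/(-4) = 15*(-1/4) = -15/4 ≈ -3.7500)
M*G(-2) = -15/4*(-2) = 15/2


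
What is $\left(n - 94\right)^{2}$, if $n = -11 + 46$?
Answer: $3481$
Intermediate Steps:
$n = 35$
$\left(n - 94\right)^{2} = \left(35 - 94\right)^{2} = \left(-59\right)^{2} = 3481$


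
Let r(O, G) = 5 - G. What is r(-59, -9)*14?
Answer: 196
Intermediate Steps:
r(-59, -9)*14 = (5 - 1*(-9))*14 = (5 + 9)*14 = 14*14 = 196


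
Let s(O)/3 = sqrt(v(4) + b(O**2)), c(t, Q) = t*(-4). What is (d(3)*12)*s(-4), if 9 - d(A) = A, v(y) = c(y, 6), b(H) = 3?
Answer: 216*I*sqrt(13) ≈ 778.8*I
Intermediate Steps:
c(t, Q) = -4*t
v(y) = -4*y
d(A) = 9 - A
s(O) = 3*I*sqrt(13) (s(O) = 3*sqrt(-4*4 + 3) = 3*sqrt(-16 + 3) = 3*sqrt(-13) = 3*(I*sqrt(13)) = 3*I*sqrt(13))
(d(3)*12)*s(-4) = ((9 - 1*3)*12)*(3*I*sqrt(13)) = ((9 - 3)*12)*(3*I*sqrt(13)) = (6*12)*(3*I*sqrt(13)) = 72*(3*I*sqrt(13)) = 216*I*sqrt(13)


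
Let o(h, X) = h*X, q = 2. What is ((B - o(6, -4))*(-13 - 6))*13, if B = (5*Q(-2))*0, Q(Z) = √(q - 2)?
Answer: -5928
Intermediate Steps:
Q(Z) = 0 (Q(Z) = √(2 - 2) = √0 = 0)
o(h, X) = X*h
B = 0 (B = (5*0)*0 = 0*0 = 0)
((B - o(6, -4))*(-13 - 6))*13 = ((0 - (-4)*6)*(-13 - 6))*13 = ((0 - 1*(-24))*(-19))*13 = ((0 + 24)*(-19))*13 = (24*(-19))*13 = -456*13 = -5928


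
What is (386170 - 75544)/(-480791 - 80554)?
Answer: -103542/187115 ≈ -0.55336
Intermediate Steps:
(386170 - 75544)/(-480791 - 80554) = 310626/(-561345) = 310626*(-1/561345) = -103542/187115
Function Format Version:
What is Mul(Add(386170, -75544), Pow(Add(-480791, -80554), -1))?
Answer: Rational(-103542, 187115) ≈ -0.55336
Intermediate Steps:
Mul(Add(386170, -75544), Pow(Add(-480791, -80554), -1)) = Mul(310626, Pow(-561345, -1)) = Mul(310626, Rational(-1, 561345)) = Rational(-103542, 187115)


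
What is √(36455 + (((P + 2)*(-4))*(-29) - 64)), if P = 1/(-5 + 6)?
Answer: √36739 ≈ 191.67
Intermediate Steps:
P = 1 (P = 1/1 = 1)
√(36455 + (((P + 2)*(-4))*(-29) - 64)) = √(36455 + (((1 + 2)*(-4))*(-29) - 64)) = √(36455 + ((3*(-4))*(-29) - 64)) = √(36455 + (-12*(-29) - 64)) = √(36455 + (348 - 64)) = √(36455 + 284) = √36739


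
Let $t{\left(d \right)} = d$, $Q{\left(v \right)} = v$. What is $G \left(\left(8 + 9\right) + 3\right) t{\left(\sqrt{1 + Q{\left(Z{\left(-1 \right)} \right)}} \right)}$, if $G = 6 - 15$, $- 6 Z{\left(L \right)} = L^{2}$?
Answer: $- 30 \sqrt{30} \approx -164.32$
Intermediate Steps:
$Z{\left(L \right)} = - \frac{L^{2}}{6}$
$G = -9$
$G \left(\left(8 + 9\right) + 3\right) t{\left(\sqrt{1 + Q{\left(Z{\left(-1 \right)} \right)}} \right)} = - 9 \left(\left(8 + 9\right) + 3\right) \sqrt{1 - \frac{\left(-1\right)^{2}}{6}} = - 9 \left(17 + 3\right) \sqrt{1 - \frac{1}{6}} = \left(-9\right) 20 \sqrt{1 - \frac{1}{6}} = - 180 \sqrt{\frac{5}{6}} = - 180 \frac{\sqrt{30}}{6} = - 30 \sqrt{30}$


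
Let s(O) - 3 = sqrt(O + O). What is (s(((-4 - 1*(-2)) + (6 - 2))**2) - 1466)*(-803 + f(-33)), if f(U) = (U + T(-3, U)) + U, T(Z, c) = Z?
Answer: 1275736 - 1744*sqrt(2) ≈ 1.2733e+6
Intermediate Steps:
f(U) = -3 + 2*U (f(U) = (U - 3) + U = (-3 + U) + U = -3 + 2*U)
s(O) = 3 + sqrt(2)*sqrt(O) (s(O) = 3 + sqrt(O + O) = 3 + sqrt(2*O) = 3 + sqrt(2)*sqrt(O))
(s(((-4 - 1*(-2)) + (6 - 2))**2) - 1466)*(-803 + f(-33)) = ((3 + sqrt(2)*sqrt(((-4 - 1*(-2)) + (6 - 2))**2)) - 1466)*(-803 + (-3 + 2*(-33))) = ((3 + sqrt(2)*sqrt(((-4 + 2) + 4)**2)) - 1466)*(-803 + (-3 - 66)) = ((3 + sqrt(2)*sqrt((-2 + 4)**2)) - 1466)*(-803 - 69) = ((3 + sqrt(2)*sqrt(2**2)) - 1466)*(-872) = ((3 + sqrt(2)*sqrt(4)) - 1466)*(-872) = ((3 + sqrt(2)*2) - 1466)*(-872) = ((3 + 2*sqrt(2)) - 1466)*(-872) = (-1463 + 2*sqrt(2))*(-872) = 1275736 - 1744*sqrt(2)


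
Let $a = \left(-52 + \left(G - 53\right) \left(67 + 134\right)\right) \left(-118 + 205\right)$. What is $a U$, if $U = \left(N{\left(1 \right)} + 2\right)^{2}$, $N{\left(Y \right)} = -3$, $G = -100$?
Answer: $-2680035$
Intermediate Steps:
$U = 1$ ($U = \left(-3 + 2\right)^{2} = \left(-1\right)^{2} = 1$)
$a = -2680035$ ($a = \left(-52 + \left(-100 - 53\right) \left(67 + 134\right)\right) \left(-118 + 205\right) = \left(-52 - 30753\right) 87 = \left(-30805\right) 87 = -2680035$)
$a U = \left(-2680035\right) 1 = -2680035$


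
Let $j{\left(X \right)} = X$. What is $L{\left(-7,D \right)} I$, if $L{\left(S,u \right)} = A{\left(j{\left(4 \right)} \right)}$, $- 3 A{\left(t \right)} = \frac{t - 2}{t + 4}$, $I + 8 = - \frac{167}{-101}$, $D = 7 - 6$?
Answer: $\frac{641}{1212} \approx 0.52888$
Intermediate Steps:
$D = 1$ ($D = 7 - 6 = 1$)
$I = - \frac{641}{101}$ ($I = -8 - \frac{167}{-101} = -8 - - \frac{167}{101} = -8 + \frac{167}{101} = - \frac{641}{101} \approx -6.3465$)
$A{\left(t \right)} = - \frac{-2 + t}{3 \left(4 + t\right)}$ ($A{\left(t \right)} = - \frac{\left(t - 2\right) \frac{1}{t + 4}}{3} = - \frac{\left(-2 + t\right) \frac{1}{4 + t}}{3} = - \frac{\frac{1}{4 + t} \left(-2 + t\right)}{3} = - \frac{-2 + t}{3 \left(4 + t\right)}$)
$L{\left(S,u \right)} = - \frac{1}{12}$ ($L{\left(S,u \right)} = \frac{2 - 4}{3 \left(4 + 4\right)} = \frac{2 - 4}{3 \cdot 8} = \frac{1}{3} \cdot \frac{1}{8} \left(-2\right) = - \frac{1}{12}$)
$L{\left(-7,D \right)} I = \left(- \frac{1}{12}\right) \left(- \frac{641}{101}\right) = \frac{641}{1212}$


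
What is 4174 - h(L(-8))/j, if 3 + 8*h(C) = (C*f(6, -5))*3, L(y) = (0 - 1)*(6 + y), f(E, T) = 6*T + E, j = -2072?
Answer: 9884011/2368 ≈ 4174.0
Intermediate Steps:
f(E, T) = E + 6*T
L(y) = -6 - y (L(y) = -(6 + y) = -6 - y)
h(C) = -3/8 - 9*C (h(C) = -3/8 + ((C*(6 + 6*(-5)))*3)/8 = -3/8 + ((C*(6 - 30))*3)/8 = -3/8 + ((C*(-24))*3)/8 = -3/8 + (-24*C*3)/8 = -3/8 + (-72*C)/8 = -3/8 - 9*C)
4174 - h(L(-8))/j = 4174 - (-3/8 - 9*(-6 - 1*(-8)))/(-2072) = 4174 - (-3/8 - 9*(-6 + 8))*(-1)/2072 = 4174 - (-3/8 - 9*2)*(-1)/2072 = 4174 - (-3/8 - 18)*(-1)/2072 = 4174 - (-147)*(-1)/(8*2072) = 4174 - 1*21/2368 = 4174 - 21/2368 = 9884011/2368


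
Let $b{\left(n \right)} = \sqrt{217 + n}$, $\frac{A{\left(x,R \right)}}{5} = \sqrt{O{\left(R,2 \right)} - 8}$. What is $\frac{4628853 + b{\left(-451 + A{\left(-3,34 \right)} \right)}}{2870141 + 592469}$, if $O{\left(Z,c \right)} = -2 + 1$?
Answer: $\frac{4628853}{3462610} + \frac{\sqrt{-234 + 15 i}}{3462610} \approx 1.3368 + 4.42 \cdot 10^{-6} i$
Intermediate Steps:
$O{\left(Z,c \right)} = -1$
$A{\left(x,R \right)} = 15 i$ ($A{\left(x,R \right)} = 5 \sqrt{-1 - 8} = 5 \sqrt{-9} = 5 \cdot 3 i = 15 i$)
$\frac{4628853 + b{\left(-451 + A{\left(-3,34 \right)} \right)}}{2870141 + 592469} = \frac{4628853 + \sqrt{217 - \left(451 - 15 i\right)}}{2870141 + 592469} = \frac{4628853 + \sqrt{-234 + 15 i}}{3462610} = \left(4628853 + \sqrt{-234 + 15 i}\right) \frac{1}{3462610} = \frac{4628853}{3462610} + \frac{\sqrt{-234 + 15 i}}{3462610}$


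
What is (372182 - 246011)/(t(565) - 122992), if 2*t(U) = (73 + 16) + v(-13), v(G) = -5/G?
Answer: -1640223/1598315 ≈ -1.0262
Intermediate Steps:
t(U) = 581/13 (t(U) = ((73 + 16) - 5/(-13))/2 = (89 - 5*(-1/13))/2 = (89 + 5/13)/2 = (1/2)*(1162/13) = 581/13)
(372182 - 246011)/(t(565) - 122992) = (372182 - 246011)/(581/13 - 122992) = 126171/(-1598315/13) = 126171*(-13/1598315) = -1640223/1598315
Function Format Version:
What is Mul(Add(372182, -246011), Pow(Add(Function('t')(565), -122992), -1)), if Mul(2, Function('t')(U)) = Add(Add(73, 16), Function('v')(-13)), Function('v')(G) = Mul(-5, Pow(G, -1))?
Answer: Rational(-1640223, 1598315) ≈ -1.0262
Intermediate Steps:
Function('t')(U) = Rational(581, 13) (Function('t')(U) = Mul(Rational(1, 2), Add(Add(73, 16), Mul(-5, Pow(-13, -1)))) = Mul(Rational(1, 2), Add(89, Mul(-5, Rational(-1, 13)))) = Mul(Rational(1, 2), Add(89, Rational(5, 13))) = Mul(Rational(1, 2), Rational(1162, 13)) = Rational(581, 13))
Mul(Add(372182, -246011), Pow(Add(Function('t')(565), -122992), -1)) = Mul(Add(372182, -246011), Pow(Add(Rational(581, 13), -122992), -1)) = Mul(126171, Pow(Rational(-1598315, 13), -1)) = Mul(126171, Rational(-13, 1598315)) = Rational(-1640223, 1598315)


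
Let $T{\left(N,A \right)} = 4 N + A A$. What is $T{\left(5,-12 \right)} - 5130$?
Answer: $-4966$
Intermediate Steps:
$T{\left(N,A \right)} = A^{2} + 4 N$ ($T{\left(N,A \right)} = 4 N + A^{2} = A^{2} + 4 N$)
$T{\left(5,-12 \right)} - 5130 = \left(\left(-12\right)^{2} + 4 \cdot 5\right) - 5130 = \left(144 + 20\right) - 5130 = 164 - 5130 = -4966$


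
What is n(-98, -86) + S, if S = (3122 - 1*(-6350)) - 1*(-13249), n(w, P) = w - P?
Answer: 22709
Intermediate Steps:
S = 22721 (S = (3122 + 6350) + 13249 = 9472 + 13249 = 22721)
n(-98, -86) + S = (-98 - 1*(-86)) + 22721 = (-98 + 86) + 22721 = -12 + 22721 = 22709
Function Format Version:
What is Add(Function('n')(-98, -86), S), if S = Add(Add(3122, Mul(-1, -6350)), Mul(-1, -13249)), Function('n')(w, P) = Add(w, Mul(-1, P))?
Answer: 22709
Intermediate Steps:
S = 22721 (S = Add(Add(3122, 6350), 13249) = Add(9472, 13249) = 22721)
Add(Function('n')(-98, -86), S) = Add(Add(-98, Mul(-1, -86)), 22721) = Add(Add(-98, 86), 22721) = Add(-12, 22721) = 22709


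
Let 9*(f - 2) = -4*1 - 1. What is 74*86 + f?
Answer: 57289/9 ≈ 6365.4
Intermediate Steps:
f = 13/9 (f = 2 + (-4*1 - 1)/9 = 2 + (-4 - 1)/9 = 2 + (⅑)*(-5) = 2 - 5/9 = 13/9 ≈ 1.4444)
74*86 + f = 74*86 + 13/9 = 6364 + 13/9 = 57289/9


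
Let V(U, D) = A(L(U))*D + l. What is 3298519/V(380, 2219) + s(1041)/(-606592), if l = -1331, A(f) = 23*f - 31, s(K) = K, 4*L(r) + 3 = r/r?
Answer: -4001909593853/116027097984 ≈ -34.491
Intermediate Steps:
L(r) = -½ (L(r) = -¾ + (r/r)/4 = -¾ + (¼)*1 = -¾ + ¼ = -½)
A(f) = -31 + 23*f
V(U, D) = -1331 - 85*D/2 (V(U, D) = (-31 + 23*(-½))*D - 1331 = (-31 - 23/2)*D - 1331 = -85*D/2 - 1331 = -1331 - 85*D/2)
3298519/V(380, 2219) + s(1041)/(-606592) = 3298519/(-1331 - 85/2*2219) + 1041/(-606592) = 3298519/(-1331 - 188615/2) + 1041*(-1/606592) = 3298519/(-191277/2) - 1041/606592 = 3298519*(-2/191277) - 1041/606592 = -6597038/191277 - 1041/606592 = -4001909593853/116027097984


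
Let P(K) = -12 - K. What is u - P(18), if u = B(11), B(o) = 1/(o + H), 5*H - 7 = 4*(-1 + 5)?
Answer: 2345/78 ≈ 30.064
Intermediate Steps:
H = 23/5 (H = 7/5 + (4*(-1 + 5))/5 = 7/5 + (4*4)/5 = 7/5 + (1/5)*16 = 7/5 + 16/5 = 23/5 ≈ 4.6000)
B(o) = 1/(23/5 + o) (B(o) = 1/(o + 23/5) = 1/(23/5 + o))
u = 5/78 (u = 5/(23 + 5*11) = 5/(23 + 55) = 5/78 ≈ 0.064103)
u - P(18) = 5/78 - (-12 - 1*18) = 5/78 - (-12 - 18) = 5/78 - 1*(-30) = 5/78 + 30 = 2345/78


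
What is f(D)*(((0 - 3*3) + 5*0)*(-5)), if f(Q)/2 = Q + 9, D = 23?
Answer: 2880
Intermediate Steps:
f(Q) = 18 + 2*Q (f(Q) = 2*(Q + 9) = 2*(9 + Q) = 18 + 2*Q)
f(D)*(((0 - 3*3) + 5*0)*(-5)) = (18 + 2*23)*(((0 - 3*3) + 5*0)*(-5)) = (18 + 46)*(((0 - 9) + 0)*(-5)) = 64*((-9 + 0)*(-5)) = 64*(-9*(-5)) = 64*45 = 2880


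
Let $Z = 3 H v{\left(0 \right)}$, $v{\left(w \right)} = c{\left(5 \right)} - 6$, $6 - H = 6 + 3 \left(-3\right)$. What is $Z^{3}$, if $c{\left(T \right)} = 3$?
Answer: $-531441$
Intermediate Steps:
$H = 9$ ($H = 6 - \left(6 + 3 \left(-3\right)\right) = 6 - \left(6 - 9\right) = 6 - -3 = 6 + 3 = 9$)
$v{\left(w \right)} = -3$ ($v{\left(w \right)} = 3 - 6 = -3$)
$Z = -81$ ($Z = 3 \cdot 9 \left(-3\right) = 27 \left(-3\right) = -81$)
$Z^{3} = \left(-81\right)^{3} = -531441$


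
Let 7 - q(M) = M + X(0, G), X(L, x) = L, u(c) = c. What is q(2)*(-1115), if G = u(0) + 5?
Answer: -5575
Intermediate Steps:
G = 5 (G = 0 + 5 = 5)
q(M) = 7 - M (q(M) = 7 - (M + 0) = 7 - M)
q(2)*(-1115) = (7 - 1*2)*(-1115) = (7 - 2)*(-1115) = 5*(-1115) = -5575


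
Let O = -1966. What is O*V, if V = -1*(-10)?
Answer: -19660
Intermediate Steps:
V = 10
O*V = -1966*10 = -19660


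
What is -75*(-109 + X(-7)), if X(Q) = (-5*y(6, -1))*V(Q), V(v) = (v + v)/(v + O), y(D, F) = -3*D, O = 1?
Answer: -7575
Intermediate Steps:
V(v) = 2*v/(1 + v) (V(v) = (v + v)/(v + 1) = (2*v)/(1 + v) = 2*v/(1 + v))
X(Q) = 180*Q/(1 + Q) (X(Q) = (-(-15)*6)*(2*Q/(1 + Q)) = (-5*(-18))*(2*Q/(1 + Q)) = 90*(2*Q/(1 + Q)) = 180*Q/(1 + Q))
-75*(-109 + X(-7)) = -75*(-109 + 180*(-7)/(1 - 7)) = -75*(-109 + 180*(-7)/(-6)) = -75*(-109 + 180*(-7)*(-⅙)) = -75*(-109 + 210) = -75*101 = -7575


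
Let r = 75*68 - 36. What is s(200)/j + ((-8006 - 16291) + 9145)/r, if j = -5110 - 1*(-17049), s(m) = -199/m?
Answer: -4522619167/1511477400 ≈ -2.9922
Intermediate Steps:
j = 11939 (j = -5110 + 17049 = 11939)
r = 5064 (r = 5100 - 36 = 5064)
s(200)/j + ((-8006 - 16291) + 9145)/r = -199/200/11939 + ((-8006 - 16291) + 9145)/5064 = -199*1/200*(1/11939) + (-24297 + 9145)*(1/5064) = -199/200*1/11939 - 15152*1/5064 = -199/2387800 - 1894/633 = -4522619167/1511477400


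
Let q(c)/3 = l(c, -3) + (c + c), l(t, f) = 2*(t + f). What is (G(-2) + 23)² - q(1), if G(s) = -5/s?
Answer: 2625/4 ≈ 656.25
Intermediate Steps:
l(t, f) = 2*f + 2*t (l(t, f) = 2*(f + t) = 2*f + 2*t)
q(c) = -18 + 12*c (q(c) = 3*((2*(-3) + 2*c) + (c + c)) = 3*((-6 + 2*c) + 2*c) = 3*(-6 + 4*c) = -18 + 12*c)
(G(-2) + 23)² - q(1) = (-5/(-2) + 23)² - (-18 + 12*1) = (-5*(-½) + 23)² - (-18 + 12) = (5/2 + 23)² - 1*(-6) = (51/2)² + 6 = 2601/4 + 6 = 2625/4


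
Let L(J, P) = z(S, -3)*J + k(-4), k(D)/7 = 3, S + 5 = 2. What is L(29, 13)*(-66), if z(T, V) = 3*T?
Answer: 15840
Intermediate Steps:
S = -3 (S = -5 + 2 = -3)
k(D) = 21 (k(D) = 7*3 = 21)
L(J, P) = 21 - 9*J (L(J, P) = (3*(-3))*J + 21 = -9*J + 21 = 21 - 9*J)
L(29, 13)*(-66) = (21 - 9*29)*(-66) = (21 - 261)*(-66) = -240*(-66) = 15840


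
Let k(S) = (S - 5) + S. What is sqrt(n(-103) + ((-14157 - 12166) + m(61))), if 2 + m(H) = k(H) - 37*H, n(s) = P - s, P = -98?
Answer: 2*I*sqrt(7115) ≈ 168.7*I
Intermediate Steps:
k(S) = -5 + 2*S (k(S) = (-5 + S) + S = -5 + 2*S)
n(s) = -98 - s
m(H) = -7 - 35*H (m(H) = -2 + ((-5 + 2*H) - 37*H) = -2 + (-5 - 35*H) = -7 - 35*H)
sqrt(n(-103) + ((-14157 - 12166) + m(61))) = sqrt((-98 - 1*(-103)) + ((-14157 - 12166) + (-7 - 35*61))) = sqrt((-98 + 103) + (-26323 + (-7 - 2135))) = sqrt(5 + (-26323 - 2142)) = sqrt(5 - 28465) = sqrt(-28460) = 2*I*sqrt(7115)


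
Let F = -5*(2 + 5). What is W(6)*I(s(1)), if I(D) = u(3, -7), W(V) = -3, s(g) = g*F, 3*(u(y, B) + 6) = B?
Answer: 25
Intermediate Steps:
F = -35 (F = -5*7 = -35)
u(y, B) = -6 + B/3
s(g) = -35*g (s(g) = g*(-35) = -35*g)
I(D) = -25/3 (I(D) = -6 + (1/3)*(-7) = -6 - 7/3 = -25/3)
W(6)*I(s(1)) = -3*(-25/3) = 25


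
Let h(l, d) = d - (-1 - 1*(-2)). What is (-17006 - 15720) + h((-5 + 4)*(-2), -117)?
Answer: -32844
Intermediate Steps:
h(l, d) = -1 + d (h(l, d) = d - (-1 + 2) = d - 1*1 = d - 1 = -1 + d)
(-17006 - 15720) + h((-5 + 4)*(-2), -117) = (-17006 - 15720) + (-1 - 117) = -32726 - 118 = -32844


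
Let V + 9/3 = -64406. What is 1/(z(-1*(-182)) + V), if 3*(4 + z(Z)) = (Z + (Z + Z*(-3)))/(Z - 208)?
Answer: -3/193232 ≈ -1.5525e-5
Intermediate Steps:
V = -64409 (V = -3 - 64406 = -64409)
z(Z) = -4 - Z/(3*(-208 + Z)) (z(Z) = -4 + ((Z + (Z + Z*(-3)))/(Z - 208))/3 = -4 + ((Z + (Z - 3*Z))/(-208 + Z))/3 = -4 + ((Z - 2*Z)/(-208 + Z))/3 = -4 + ((-Z)/(-208 + Z))/3 = -4 + (-Z/(-208 + Z))/3 = -4 - Z/(3*(-208 + Z)))
1/(z(-1*(-182)) + V) = 1/(13*(192 - (-1)*(-182))/(3*(-208 - 1*(-182))) - 64409) = 1/(13*(192 - 1*182)/(3*(-208 + 182)) - 64409) = 1/((13/3)*(192 - 182)/(-26) - 64409) = 1/((13/3)*(-1/26)*10 - 64409) = 1/(-5/3 - 64409) = 1/(-193232/3) = -3/193232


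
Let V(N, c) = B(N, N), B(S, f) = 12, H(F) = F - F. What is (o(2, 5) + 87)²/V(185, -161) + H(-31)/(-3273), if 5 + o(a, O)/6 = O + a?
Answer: 3267/4 ≈ 816.75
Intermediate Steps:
H(F) = 0
o(a, O) = -30 + 6*O + 6*a (o(a, O) = -30 + 6*(O + a) = -30 + (6*O + 6*a) = -30 + 6*O + 6*a)
V(N, c) = 12
(o(2, 5) + 87)²/V(185, -161) + H(-31)/(-3273) = ((-30 + 6*5 + 6*2) + 87)²/12 + 0/(-3273) = ((-30 + 30 + 12) + 87)²*(1/12) + 0*(-1/3273) = (12 + 87)²*(1/12) + 0 = 99²*(1/12) + 0 = 9801*(1/12) + 0 = 3267/4 + 0 = 3267/4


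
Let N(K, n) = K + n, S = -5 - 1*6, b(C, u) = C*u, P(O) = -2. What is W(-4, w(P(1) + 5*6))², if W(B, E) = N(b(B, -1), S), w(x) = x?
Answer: 49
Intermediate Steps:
S = -11 (S = -5 - 6 = -11)
W(B, E) = -11 - B (W(B, E) = B*(-1) - 11 = -B - 11 = -11 - B)
W(-4, w(P(1) + 5*6))² = (-11 - 1*(-4))² = (-11 + 4)² = (-7)² = 49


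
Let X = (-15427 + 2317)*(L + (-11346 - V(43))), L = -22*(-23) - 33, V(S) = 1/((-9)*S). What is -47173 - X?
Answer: -18394389817/129 ≈ -1.4259e+8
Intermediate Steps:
V(S) = -1/(9*S)
L = 473 (L = 506 - 33 = 473)
X = 18388304500/129 (X = (-15427 + 2317)*(473 + (-11346 - (-1)/(9*43))) = -13110*(473 + (-11346 - (-1)/(9*43))) = -13110*(473 + (-11346 - 1*(-1/387))) = -13110*(473 + (-11346 + 1/387)) = -13110*(473 - 4390901/387) = -13110*(-4207850/387) = 18388304500/129 ≈ 1.4254e+8)
-47173 - X = -47173 - 1*18388304500/129 = -47173 - 18388304500/129 = -18394389817/129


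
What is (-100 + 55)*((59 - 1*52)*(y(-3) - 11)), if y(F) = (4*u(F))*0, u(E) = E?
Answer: 3465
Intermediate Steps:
y(F) = 0 (y(F) = (4*F)*0 = 0)
(-100 + 55)*((59 - 1*52)*(y(-3) - 11)) = (-100 + 55)*((59 - 1*52)*(0 - 11)) = -45*(59 - 52)*(-11) = -315*(-11) = -45*(-77) = 3465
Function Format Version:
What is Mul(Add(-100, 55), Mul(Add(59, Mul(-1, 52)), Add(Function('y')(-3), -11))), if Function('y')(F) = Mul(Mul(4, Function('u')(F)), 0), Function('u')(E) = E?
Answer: 3465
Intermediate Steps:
Function('y')(F) = 0 (Function('y')(F) = Mul(Mul(4, F), 0) = 0)
Mul(Add(-100, 55), Mul(Add(59, Mul(-1, 52)), Add(Function('y')(-3), -11))) = Mul(Add(-100, 55), Mul(Add(59, Mul(-1, 52)), Add(0, -11))) = Mul(-45, Mul(Add(59, -52), -11)) = Mul(-45, Mul(7, -11)) = Mul(-45, -77) = 3465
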